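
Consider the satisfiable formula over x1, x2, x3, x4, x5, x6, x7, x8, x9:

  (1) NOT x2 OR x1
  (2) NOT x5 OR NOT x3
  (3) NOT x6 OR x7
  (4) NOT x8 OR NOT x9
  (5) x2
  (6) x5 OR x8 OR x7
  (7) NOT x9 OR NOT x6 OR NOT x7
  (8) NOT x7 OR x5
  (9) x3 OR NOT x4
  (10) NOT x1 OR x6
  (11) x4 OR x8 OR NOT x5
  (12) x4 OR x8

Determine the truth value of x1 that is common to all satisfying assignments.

True

Suppose x1 = false.
The clause (NOT x2) is unit, so x2 = false.
That conflicts with the unit clause (x2).
So every satisfying assignment has x1 = True.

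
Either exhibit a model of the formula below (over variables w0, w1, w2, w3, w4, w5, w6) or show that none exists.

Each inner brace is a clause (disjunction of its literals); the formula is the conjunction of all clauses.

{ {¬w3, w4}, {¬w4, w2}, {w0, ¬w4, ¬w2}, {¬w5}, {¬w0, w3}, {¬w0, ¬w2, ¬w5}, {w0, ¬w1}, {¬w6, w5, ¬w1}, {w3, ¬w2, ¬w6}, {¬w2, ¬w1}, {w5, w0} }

(¬w5) alone gives w5 = False.
(w0) alone gives w0 = True.
(w3) alone gives w3 = True.
(w4) alone gives w4 = True.
(w2) alone gives w2 = True.
(¬w1) alone gives w1 = False.
All clauses hold; w6 can take either value.

w0: True, w1: False, w2: True, w3: True, w4: True, w5: False, w6: False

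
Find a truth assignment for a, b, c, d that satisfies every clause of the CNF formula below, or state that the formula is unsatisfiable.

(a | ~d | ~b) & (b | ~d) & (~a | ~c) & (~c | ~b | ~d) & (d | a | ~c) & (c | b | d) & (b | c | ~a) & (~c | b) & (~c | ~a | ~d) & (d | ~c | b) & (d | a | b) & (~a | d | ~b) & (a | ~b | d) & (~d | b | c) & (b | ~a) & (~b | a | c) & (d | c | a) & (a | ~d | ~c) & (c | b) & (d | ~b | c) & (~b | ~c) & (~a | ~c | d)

a: 1; b: 1; c: 0; d: 1

Case b = 1:
The clause (~c) is unit, so c = 0.
The clause (a) is unit, so a = 1.
The clause (d) is unit, so d = 1.
This assignment satisfies each clause.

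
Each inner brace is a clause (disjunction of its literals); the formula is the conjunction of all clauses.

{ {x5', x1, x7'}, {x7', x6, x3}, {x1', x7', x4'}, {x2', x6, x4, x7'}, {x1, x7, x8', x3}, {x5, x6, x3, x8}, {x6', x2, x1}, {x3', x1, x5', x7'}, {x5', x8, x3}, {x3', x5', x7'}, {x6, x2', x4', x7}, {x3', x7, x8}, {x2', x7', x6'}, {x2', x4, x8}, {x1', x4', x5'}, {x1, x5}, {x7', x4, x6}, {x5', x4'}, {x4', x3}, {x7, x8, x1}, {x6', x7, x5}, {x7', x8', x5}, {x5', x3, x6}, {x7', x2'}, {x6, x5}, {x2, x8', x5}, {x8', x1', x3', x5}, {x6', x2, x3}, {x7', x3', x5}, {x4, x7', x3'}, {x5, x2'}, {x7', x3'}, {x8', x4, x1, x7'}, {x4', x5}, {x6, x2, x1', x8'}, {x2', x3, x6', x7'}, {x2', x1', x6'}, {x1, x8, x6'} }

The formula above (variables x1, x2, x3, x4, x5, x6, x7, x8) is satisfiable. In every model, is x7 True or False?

Suppose x7 = 1.
The clause (x2') is unit, so x2 = 0.
The clause (x3') is unit, so x3 = 0.
The clause (x6) is unit, so x6 = 1.
Now (x6') is unsatisfied and unit — conflict.
So every satisfying assignment has x7 = False.

False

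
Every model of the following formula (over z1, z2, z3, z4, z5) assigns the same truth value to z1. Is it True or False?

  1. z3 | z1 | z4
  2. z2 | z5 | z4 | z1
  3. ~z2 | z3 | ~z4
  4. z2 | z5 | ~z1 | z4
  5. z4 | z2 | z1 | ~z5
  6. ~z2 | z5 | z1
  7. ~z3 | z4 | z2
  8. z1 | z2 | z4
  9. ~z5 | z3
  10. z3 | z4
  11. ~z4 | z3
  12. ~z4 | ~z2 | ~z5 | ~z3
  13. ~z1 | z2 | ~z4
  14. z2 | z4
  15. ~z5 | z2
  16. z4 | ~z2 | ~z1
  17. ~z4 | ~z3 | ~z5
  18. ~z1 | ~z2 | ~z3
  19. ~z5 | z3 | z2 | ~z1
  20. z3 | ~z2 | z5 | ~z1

False

Suppose z1 = 1.
Case z5 = 0:
Case z2 = 1:
Unit clause (z4) forces z4 = 1.
Unit clause (z3) forces z3 = 1.
That conflicts with the unit clause (~z3).
Undo z2 and try z2 = 0.
Unit clause (z4) forces z4 = 1.
That conflicts with the unit clause (~z4).
Neither z2 = 1 nor z2 = 0 works.
Undo z5 and try z5 = 1.
Unit clause (z3) forces z3 = 1.
Unit clause (z2) forces z2 = 1.
That conflicts with the unit clause (~z2).
Neither z5 = 1 nor z5 = 0 works.
So every satisfying assignment has z1 = False.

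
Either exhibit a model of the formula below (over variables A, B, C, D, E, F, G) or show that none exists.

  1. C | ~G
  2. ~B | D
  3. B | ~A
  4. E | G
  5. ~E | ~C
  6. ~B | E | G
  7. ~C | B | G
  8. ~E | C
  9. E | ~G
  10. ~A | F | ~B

UNSATISFIABLE

Suppose C = 1.
Unit clause (~E) forces E = 0.
Unit clause (G) forces G = 1.
But (~G) is also a unit clause — contradiction.
Undo C and try C = 0.
Unit clause (~G) forces G = 0.
Unit clause (E) forces E = 1.
But (~E) is also a unit clause — contradiction.
Both values of C lead to a conflict.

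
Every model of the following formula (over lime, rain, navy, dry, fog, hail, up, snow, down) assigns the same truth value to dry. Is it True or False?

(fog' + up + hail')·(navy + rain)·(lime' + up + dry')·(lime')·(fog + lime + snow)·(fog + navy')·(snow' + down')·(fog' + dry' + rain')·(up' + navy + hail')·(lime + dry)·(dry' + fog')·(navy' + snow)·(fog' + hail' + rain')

True

Suppose dry = 0.
The clause (lime') is unit, so lime = 0.
That conflicts with the unit clause (lime).
So every satisfying assignment has dry = True.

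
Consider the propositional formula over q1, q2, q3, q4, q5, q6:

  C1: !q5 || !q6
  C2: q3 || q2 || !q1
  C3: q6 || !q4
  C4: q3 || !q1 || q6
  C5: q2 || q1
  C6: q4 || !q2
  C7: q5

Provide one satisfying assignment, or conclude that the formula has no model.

The clause (q5) is unit, so q5 = true.
The clause (!q6) is unit, so q6 = false.
The clause (!q4) is unit, so q4 = false.
The clause (!q2) is unit, so q2 = false.
The clause (q1) is unit, so q1 = true.
The clause (q3) is unit, so q3 = true.
Every clause now holds.

q1=true; q2=false; q3=true; q4=false; q5=true; q6=false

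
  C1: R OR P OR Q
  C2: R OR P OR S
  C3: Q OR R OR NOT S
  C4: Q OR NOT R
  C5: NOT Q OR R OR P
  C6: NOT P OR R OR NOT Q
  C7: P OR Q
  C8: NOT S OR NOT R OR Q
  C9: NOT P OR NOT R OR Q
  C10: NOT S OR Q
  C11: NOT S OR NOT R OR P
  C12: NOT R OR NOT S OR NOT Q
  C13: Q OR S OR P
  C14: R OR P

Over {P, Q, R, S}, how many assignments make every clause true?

3

There are 2^4 = 16 truth assignments over (P, Q, R, S).
Check each against the 14 clauses (columns in the order P, Q, R, S):
  F F F F  ✗ fails (R OR P OR Q)
  F F F T  ✗ fails (R OR P OR Q)
  F F T F  ✗ fails (Q OR NOT R)
  F F T T  ✗ fails (Q OR NOT R)
  F T F F  ✗ fails (R OR P OR S)
  F T F T  ✗ fails (NOT Q OR R OR P)
  F T T F  ✓ satisfies all
  F T T T  ✗ fails (NOT S OR NOT R OR P)
  T F F F  ✓ satisfies all
  T F F T  ✗ fails (Q OR R OR NOT S)
  T F T F  ✗ fails (Q OR NOT R)
  T F T T  ✗ fails (Q OR NOT R)
  T T F F  ✗ fails (NOT P OR R OR NOT Q)
  T T F T  ✗ fails (NOT P OR R OR NOT Q)
  T T T F  ✓ satisfies all
  T T T T  ✗ fails (NOT R OR NOT S OR NOT Q)
3 of the 16 rows are models.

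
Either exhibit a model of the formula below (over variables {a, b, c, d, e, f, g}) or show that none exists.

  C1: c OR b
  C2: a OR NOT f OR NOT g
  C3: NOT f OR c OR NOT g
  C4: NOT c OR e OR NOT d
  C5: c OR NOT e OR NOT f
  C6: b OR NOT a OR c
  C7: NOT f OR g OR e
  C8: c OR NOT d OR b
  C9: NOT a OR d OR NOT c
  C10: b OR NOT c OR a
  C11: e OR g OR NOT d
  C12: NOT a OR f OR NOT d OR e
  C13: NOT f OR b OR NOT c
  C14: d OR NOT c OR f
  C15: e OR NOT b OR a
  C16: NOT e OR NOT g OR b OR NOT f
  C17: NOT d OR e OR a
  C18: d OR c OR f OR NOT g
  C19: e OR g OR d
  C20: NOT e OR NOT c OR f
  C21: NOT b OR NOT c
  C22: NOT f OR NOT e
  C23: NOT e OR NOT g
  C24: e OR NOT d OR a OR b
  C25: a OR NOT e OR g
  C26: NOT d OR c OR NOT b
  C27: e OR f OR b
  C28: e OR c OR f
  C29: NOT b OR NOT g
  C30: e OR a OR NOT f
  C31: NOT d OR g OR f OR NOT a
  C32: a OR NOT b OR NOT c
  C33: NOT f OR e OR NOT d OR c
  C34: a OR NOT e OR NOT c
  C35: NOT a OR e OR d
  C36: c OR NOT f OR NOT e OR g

a: true; b: true; c: false; d: false; e: true; f: false; g: false

Branch on c: set c = false.
(b) alone gives b = true.
(NOT d) alone gives d = false.
(NOT g) alone gives g = false.
(e) alone gives e = true.
(NOT f) alone gives f = false.
(a) alone gives a = true.
This assignment satisfies each clause.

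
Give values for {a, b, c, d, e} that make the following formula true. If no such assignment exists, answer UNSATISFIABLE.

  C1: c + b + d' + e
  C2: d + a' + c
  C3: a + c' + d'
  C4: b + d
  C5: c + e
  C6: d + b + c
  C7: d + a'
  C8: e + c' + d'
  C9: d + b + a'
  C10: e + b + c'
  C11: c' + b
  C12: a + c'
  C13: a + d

a: 1,  b: 0,  c: 0,  d: 1,  e: 1

Try b = 0.
Unit clause (d) forces d = 1.
Unit clause (c') forces c = 0.
Unit clause (e) forces e = 1.
Every clause is now satisfied; a is unconstrained.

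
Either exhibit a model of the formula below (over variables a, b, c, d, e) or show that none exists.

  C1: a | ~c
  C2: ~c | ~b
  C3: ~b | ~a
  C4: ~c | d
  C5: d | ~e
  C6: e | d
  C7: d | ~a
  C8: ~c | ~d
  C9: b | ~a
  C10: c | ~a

Suppose a = 0.
(~c) alone gives c = 0.
Suppose d = 1.
All clauses hold; b, e can take either value.

a=0; b=1; c=0; d=1; e=1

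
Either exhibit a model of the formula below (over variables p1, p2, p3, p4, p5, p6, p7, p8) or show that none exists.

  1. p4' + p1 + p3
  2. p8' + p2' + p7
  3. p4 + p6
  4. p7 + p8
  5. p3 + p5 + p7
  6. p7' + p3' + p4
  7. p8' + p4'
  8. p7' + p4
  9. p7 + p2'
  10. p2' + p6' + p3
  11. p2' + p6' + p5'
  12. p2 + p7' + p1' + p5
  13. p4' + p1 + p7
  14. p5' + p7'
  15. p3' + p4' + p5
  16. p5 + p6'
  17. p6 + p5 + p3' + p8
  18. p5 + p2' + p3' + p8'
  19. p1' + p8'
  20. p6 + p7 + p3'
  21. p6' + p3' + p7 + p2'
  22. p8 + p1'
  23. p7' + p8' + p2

Case p4 = 0:
From the singleton clause (p6), p6 = 1.
From the singleton clause (p7'), p7 = 0.
From the singleton clause (p8), p8 = 1.
From the singleton clause (p2'), p2 = 0.
From the singleton clause (p5), p5 = 1.
From the singleton clause (p1'), p1 = 0.
Every clause is now satisfied; p3 is unconstrained.

p1: 0,  p2: 0,  p3: 0,  p4: 0,  p5: 1,  p6: 1,  p7: 0,  p8: 1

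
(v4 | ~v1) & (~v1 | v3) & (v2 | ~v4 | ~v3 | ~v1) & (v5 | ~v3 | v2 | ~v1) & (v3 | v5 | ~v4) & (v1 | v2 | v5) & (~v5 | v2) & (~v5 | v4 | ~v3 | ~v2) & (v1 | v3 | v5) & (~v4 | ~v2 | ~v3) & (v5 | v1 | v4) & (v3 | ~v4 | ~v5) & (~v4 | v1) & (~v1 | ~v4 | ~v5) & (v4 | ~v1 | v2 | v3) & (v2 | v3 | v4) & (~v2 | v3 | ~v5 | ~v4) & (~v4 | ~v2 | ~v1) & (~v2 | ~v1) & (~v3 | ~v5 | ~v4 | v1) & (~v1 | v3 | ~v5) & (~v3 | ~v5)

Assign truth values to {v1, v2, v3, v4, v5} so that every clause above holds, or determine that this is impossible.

Case v4 = 0:
(~v1) alone gives v1 = 0.
(v5) alone gives v5 = 1.
(v2) alone gives v2 = 1.
(~v3) alone gives v3 = 0.
This assignment satisfies each clause.

v1=0,  v2=1,  v3=0,  v4=0,  v5=1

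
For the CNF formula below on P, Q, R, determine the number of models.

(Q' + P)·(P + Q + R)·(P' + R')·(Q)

There are 2^3 = 8 truth assignments over (P, Q, R).
Check each against the 4 clauses (columns in the order P, Q, R):
  F F F  ✗ fails (P + Q + R)
  F F T  ✗ fails (Q)
  F T F  ✗ fails (Q' + P)
  F T T  ✗ fails (Q' + P)
  T F F  ✗ fails (Q)
  T F T  ✗ fails (P' + R')
  T T F  ✓ satisfies all
  T T T  ✗ fails (P' + R')
1 of the 8 rows is a model.

1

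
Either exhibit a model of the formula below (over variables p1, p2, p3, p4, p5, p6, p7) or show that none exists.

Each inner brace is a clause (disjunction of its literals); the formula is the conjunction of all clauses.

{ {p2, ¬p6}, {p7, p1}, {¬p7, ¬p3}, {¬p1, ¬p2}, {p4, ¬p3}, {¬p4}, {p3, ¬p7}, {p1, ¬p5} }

p1: True,  p2: False,  p3: False,  p4: False,  p5: True,  p6: False,  p7: False

The clause (¬p4) is unit, so p4 = False.
The clause (¬p3) is unit, so p3 = False.
The clause (¬p7) is unit, so p7 = False.
The clause (p1) is unit, so p1 = True.
The clause (¬p2) is unit, so p2 = False.
The clause (¬p6) is unit, so p6 = False.
All clauses hold; p5 can take either value.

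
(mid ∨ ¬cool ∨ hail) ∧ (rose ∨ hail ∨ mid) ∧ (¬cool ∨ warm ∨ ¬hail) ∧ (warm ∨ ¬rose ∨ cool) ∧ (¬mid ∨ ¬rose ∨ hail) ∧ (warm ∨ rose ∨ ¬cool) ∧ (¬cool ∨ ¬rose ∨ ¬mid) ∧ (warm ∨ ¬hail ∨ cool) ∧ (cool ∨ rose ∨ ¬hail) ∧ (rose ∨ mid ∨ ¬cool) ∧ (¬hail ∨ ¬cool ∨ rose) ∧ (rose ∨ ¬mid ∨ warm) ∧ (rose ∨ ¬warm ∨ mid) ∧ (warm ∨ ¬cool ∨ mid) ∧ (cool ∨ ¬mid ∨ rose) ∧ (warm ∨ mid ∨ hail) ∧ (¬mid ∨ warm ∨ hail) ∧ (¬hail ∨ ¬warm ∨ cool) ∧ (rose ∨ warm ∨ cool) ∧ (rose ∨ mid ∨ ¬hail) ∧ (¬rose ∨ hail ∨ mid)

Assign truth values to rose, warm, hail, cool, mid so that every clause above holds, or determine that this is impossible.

rose: True, warm: True, hail: True, cool: True, mid: False

Branch on mid: set mid = False.
Branch on cool: set cool = True.
From the singleton clause (hail), hail = True.
From the singleton clause (warm), warm = True.
From the singleton clause (rose), rose = True.
All clauses are satisfied.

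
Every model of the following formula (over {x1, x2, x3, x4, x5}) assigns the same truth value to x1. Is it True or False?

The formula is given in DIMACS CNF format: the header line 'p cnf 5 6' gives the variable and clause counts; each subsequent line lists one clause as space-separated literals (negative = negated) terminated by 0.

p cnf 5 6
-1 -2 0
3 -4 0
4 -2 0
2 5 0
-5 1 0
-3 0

True

Suppose x1 = False.
Unit clause (¬x5) forces x5 = False.
Unit clause (x2) forces x2 = True.
Unit clause (x4) forces x4 = True.
Unit clause (x3) forces x3 = True.
But (¬x3) is also a unit clause — contradiction.
So every satisfying assignment has x1 = True.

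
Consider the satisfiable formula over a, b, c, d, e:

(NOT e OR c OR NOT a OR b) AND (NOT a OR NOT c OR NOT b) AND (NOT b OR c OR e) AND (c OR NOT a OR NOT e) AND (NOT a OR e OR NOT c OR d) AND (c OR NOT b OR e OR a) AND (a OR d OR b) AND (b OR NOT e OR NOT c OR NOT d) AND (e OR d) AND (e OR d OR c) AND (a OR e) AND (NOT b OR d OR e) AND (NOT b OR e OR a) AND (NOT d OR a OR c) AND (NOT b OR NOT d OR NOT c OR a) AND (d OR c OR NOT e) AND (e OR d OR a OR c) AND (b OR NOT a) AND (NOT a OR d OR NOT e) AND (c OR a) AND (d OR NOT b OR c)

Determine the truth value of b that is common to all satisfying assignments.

True

Suppose b = false.
From the singleton clause (NOT a), a = false.
From the singleton clause (d), d = true.
From the singleton clause (e), e = true.
From the singleton clause (NOT c), c = false.
Now (c) is unsatisfied and unit — conflict.
So every satisfying assignment has b = True.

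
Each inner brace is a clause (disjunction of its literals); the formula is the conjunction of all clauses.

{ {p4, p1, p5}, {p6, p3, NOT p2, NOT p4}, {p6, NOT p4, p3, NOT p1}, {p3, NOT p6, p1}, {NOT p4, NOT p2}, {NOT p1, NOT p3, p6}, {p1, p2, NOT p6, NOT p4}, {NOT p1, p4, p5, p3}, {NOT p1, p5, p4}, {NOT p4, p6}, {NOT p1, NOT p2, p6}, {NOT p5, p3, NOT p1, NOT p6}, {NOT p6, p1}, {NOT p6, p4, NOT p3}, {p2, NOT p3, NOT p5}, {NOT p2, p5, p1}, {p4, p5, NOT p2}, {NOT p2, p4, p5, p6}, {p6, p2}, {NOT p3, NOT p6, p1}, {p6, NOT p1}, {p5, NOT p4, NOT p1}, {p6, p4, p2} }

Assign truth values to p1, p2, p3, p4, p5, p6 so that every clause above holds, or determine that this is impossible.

p1=false, p2=true, p3=false, p4=false, p5=true, p6=false

Branch on p4: set p4 = false.
Branch on p1: set p1 = false.
From the singleton clause (p5), p5 = true.
From the singleton clause (NOT p6), p6 = false.
From the singleton clause (p2), p2 = true.
No clause remains; p3 is free.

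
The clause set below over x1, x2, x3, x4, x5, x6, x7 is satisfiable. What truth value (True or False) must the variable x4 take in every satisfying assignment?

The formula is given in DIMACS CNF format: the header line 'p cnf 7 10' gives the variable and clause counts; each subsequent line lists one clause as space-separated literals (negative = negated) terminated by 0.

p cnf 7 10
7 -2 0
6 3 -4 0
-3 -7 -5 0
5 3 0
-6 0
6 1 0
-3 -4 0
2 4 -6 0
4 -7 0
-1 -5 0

Suppose x4 = True.
From the singleton clause (¬x6), x6 = False.
From the singleton clause (x3), x3 = True.
That conflicts with the unit clause (¬x3).
So every satisfying assignment has x4 = False.

False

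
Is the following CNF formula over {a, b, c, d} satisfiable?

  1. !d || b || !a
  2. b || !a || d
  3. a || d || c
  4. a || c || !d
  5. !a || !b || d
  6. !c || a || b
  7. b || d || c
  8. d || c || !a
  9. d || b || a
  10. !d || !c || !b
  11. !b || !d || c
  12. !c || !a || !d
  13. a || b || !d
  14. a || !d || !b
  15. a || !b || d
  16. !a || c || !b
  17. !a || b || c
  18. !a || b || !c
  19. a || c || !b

Case d = false:
Case b = true:
Unit clause (!a) forces a = false.
That conflicts with the unit clause (a).
That branch fails; take b = false instead.
Unit clause (!a) forces a = false.
That conflicts with the unit clause (a).
Both values of b lead to a conflict.
That branch fails; take d = true instead.
Case b = true:
Unit clause (!c) forces c = false.
That conflicts with the unit clause (c).
That branch fails; take b = false instead.
Unit clause (!a) forces a = false.
That conflicts with the unit clause (a).
Both values of b lead to a conflict.
Both values of d lead to a conflict.
No assignment satisfies every clause.

No, unsatisfiable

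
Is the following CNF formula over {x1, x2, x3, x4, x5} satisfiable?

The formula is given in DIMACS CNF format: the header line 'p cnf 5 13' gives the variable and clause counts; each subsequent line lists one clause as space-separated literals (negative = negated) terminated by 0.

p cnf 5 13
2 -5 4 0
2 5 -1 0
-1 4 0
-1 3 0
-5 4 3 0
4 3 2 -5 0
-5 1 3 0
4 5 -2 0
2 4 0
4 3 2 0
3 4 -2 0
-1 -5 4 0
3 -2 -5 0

Try x1 = True.
From the singleton clause (x4), x4 = True.
From the singleton clause (x3), x3 = True.
Try x2 = False.
From the singleton clause (x5), x5 = True.
Every clause now holds.
A satisfying assignment: x1: True,  x2: False,  x3: True,  x4: True,  x5: True.

Yes, satisfiable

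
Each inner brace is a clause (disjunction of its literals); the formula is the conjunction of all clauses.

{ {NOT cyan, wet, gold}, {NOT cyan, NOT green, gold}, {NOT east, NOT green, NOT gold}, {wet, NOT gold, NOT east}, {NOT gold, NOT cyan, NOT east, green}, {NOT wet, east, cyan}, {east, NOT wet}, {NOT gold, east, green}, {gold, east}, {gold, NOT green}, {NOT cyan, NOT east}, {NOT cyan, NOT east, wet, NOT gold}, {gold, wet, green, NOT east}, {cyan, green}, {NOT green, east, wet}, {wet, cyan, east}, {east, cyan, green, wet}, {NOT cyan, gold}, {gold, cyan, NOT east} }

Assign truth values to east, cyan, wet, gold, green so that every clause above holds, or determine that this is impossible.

UNSATISFIABLE

Try east = true.
The clause (NOT cyan) is unit, so cyan = false.
The clause (green) is unit, so green = true.
The clause (NOT gold) is unit, so gold = false.
That conflicts with the unit clause (gold).
So east must be the other value — set east = false.
The clause (NOT wet) is unit, so wet = false.
The clause (gold) is unit, so gold = true.
The clause (green) is unit, so green = true.
That conflicts with the unit clause (NOT green).
Both values of east lead to a conflict.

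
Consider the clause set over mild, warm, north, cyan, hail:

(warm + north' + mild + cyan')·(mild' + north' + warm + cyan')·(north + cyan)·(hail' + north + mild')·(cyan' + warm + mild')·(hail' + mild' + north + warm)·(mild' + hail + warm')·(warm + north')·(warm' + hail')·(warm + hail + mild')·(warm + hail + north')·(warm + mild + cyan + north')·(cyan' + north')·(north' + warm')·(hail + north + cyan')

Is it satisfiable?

Satisfiable

Try north = 0.
The clause (cyan) is unit, so cyan = 1.
The clause (hail) is unit, so hail = 1.
The clause (mild') is unit, so mild = 0.
The clause (warm') is unit, so warm = 0.
This assignment satisfies each clause.
A satisfying assignment: mild: 0; warm: 0; north: 0; cyan: 1; hail: 1.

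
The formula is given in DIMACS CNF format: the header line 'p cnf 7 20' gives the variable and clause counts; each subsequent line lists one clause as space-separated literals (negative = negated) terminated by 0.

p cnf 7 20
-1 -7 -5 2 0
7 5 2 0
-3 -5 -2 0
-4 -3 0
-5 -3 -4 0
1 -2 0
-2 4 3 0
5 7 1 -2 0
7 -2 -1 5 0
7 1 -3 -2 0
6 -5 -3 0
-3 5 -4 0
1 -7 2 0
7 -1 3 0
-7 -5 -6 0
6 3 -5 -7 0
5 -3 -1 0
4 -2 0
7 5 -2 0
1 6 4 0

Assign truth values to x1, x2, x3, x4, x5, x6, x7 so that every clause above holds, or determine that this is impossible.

x1 ↦ True; x2 ↦ False; x3 ↦ False; x4 ↦ True; x5 ↦ False; x6 ↦ True; x7 ↦ True

Case x4 = True:
Unit clause (¬x3) forces x3 = False.
Case x1 = True:
Unit clause (x7) forces x7 = True.
Case x5 = False:
All clauses hold; x2, x6 can take either value.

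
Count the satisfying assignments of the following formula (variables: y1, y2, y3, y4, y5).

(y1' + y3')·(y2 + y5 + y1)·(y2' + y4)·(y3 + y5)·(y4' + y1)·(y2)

There are 2^5 = 32 truth assignments over (y1, y2, y3, y4, y5).
Split on y2. With y2 = 1, the clauses containing y2 are satisfied and y2' drops from the rest; 1 of the 2^4 = 16 assignments to the other variables satisfy what remains.
With y2 = 0, by the same count on the reduced clause set, 0 assignments work.
(One model: y1=T, y2=T, y3=F, y4=T, y5=T.)
Total: 1 + 0 = 1.

1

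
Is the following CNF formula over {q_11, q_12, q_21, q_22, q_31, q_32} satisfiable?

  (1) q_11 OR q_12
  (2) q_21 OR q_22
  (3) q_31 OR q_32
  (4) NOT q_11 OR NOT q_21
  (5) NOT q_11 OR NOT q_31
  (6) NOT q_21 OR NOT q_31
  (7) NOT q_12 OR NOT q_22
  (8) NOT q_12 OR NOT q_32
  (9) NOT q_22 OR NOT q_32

Suppose q_11 = true.
(NOT q_21) alone gives q_21 = false.
(q_22) alone gives q_22 = true.
(NOT q_31) alone gives q_31 = false.
(q_32) alone gives q_32 = true.
Now (NOT q_32) is unsatisfied and unit — conflict.
So q_11 must be the other value — set q_11 = false.
(q_12) alone gives q_12 = true.
(NOT q_22) alone gives q_22 = false.
(q_21) alone gives q_21 = true.
(NOT q_31) alone gives q_31 = false.
(q_32) alone gives q_32 = true.
Now (NOT q_32) is unsatisfied and unit — conflict.
Either choice for q_11 ends in contradiction.
No assignment satisfies every clause.

No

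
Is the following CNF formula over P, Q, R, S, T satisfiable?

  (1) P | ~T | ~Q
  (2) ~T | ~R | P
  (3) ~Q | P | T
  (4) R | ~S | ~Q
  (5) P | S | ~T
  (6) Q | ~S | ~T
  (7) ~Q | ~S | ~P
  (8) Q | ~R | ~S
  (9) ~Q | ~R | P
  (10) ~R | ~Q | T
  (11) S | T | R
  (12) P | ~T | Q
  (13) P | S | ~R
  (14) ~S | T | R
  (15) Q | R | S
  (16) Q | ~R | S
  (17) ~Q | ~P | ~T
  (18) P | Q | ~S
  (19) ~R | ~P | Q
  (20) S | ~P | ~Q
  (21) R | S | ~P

Try P = 1.
Try Q = 0.
From the singleton clause (~R), R = 0.
From the singleton clause (S), S = 1.
From the singleton clause (~T), T = 0.
But (T) is also a unit clause — contradiction.
Backtrack on Q: now try Q = 1.
From the singleton clause (~S), S = 0.
But (S) is also a unit clause — contradiction.
Both values of Q lead to a conflict.
Backtrack on P: now try P = 0.
Try T = 0.
From the singleton clause (~Q), Q = 0.
From the singleton clause (~S), S = 0.
From the singleton clause (R), R = 1.
But (~R) is also a unit clause — contradiction.
Backtrack on T: now try T = 1.
From the singleton clause (~Q), Q = 0.
But (Q) is also a unit clause — contradiction.
Both values of T lead to a conflict.
Both values of P lead to a conflict.
No assignment satisfies every clause.

No, unsatisfiable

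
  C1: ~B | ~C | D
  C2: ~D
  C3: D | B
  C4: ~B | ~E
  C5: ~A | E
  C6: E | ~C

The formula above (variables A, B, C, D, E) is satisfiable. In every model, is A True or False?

False

Suppose A = 1.
The clause (~D) is unit, so D = 0.
The clause (B) is unit, so B = 1.
The clause (~C) is unit, so C = 0.
The clause (~E) is unit, so E = 0.
But (E) is also a unit clause — contradiction.
So every satisfying assignment has A = False.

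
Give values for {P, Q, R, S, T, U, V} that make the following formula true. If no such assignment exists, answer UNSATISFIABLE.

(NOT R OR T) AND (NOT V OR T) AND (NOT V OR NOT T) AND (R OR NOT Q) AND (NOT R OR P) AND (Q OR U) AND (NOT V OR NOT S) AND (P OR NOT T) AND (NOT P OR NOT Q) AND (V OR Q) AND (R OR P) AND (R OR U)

Case R = false:
From the singleton clause (NOT Q), Q = false.
From the singleton clause (U), U = true.
From the singleton clause (V), V = true.
From the singleton clause (T), T = true.
Now (NOT T) is unsatisfied and unit — conflict.
That branch fails; take R = true instead.
From the singleton clause (T), T = true.
From the singleton clause (NOT V), V = false.
From the singleton clause (P), P = true.
From the singleton clause (NOT Q), Q = false.
Now (Q) is unsatisfied and unit — conflict.
Both values of R lead to a conflict.

UNSATISFIABLE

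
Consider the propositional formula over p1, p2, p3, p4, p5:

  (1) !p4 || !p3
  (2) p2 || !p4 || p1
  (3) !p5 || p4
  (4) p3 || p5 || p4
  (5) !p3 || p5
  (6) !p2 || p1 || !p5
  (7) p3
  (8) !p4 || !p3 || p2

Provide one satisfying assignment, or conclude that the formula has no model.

The clause (p3) is unit, so p3 = true.
The clause (!p4) is unit, so p4 = false.
The clause (!p5) is unit, so p5 = false.
But (p5) is also a unit clause — contradiction.

UNSATISFIABLE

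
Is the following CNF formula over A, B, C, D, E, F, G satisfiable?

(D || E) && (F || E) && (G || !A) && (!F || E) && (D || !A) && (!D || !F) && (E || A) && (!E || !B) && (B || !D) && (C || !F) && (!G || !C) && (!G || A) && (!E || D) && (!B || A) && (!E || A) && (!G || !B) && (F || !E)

No

Suppose D = true.
(!F) alone gives F = false.
(E) alone gives E = true.
Now (!E) is unsatisfied and unit — conflict.
Undo D and try D = false.
(E) alone gives E = true.
Now (!E) is unsatisfied and unit — conflict.
Either choice for D ends in contradiction.
No assignment satisfies every clause.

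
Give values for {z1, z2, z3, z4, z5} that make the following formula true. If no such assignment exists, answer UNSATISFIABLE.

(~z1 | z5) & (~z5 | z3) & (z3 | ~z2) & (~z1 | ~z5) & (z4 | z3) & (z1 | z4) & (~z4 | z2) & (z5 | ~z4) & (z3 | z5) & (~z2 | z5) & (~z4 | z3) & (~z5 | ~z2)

Suppose z1 = 0.
The clause (z4) is unit, so z4 = 1.
The clause (z2) is unit, so z2 = 1.
The clause (z3) is unit, so z3 = 1.
The clause (z5) is unit, so z5 = 1.
Now (~z5) is unsatisfied and unit — conflict.
That branch fails; take z1 = 1 instead.
The clause (z5) is unit, so z5 = 1.
Now (~z5) is unsatisfied and unit — conflict.
Either choice for z1 ends in contradiction.

UNSATISFIABLE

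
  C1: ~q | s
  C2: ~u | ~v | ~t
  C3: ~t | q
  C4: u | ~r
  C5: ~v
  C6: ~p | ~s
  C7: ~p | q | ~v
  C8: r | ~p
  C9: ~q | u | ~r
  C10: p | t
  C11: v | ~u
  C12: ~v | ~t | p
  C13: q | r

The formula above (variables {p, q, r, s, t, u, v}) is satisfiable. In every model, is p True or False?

Suppose p = 1.
The clause (~v) is unit, so v = 0.
The clause (~s) is unit, so s = 0.
The clause (~q) is unit, so q = 0.
The clause (~t) is unit, so t = 0.
The clause (r) is unit, so r = 1.
The clause (u) is unit, so u = 1.
Now (~u) is unsatisfied and unit — conflict.
So every satisfying assignment has p = False.

False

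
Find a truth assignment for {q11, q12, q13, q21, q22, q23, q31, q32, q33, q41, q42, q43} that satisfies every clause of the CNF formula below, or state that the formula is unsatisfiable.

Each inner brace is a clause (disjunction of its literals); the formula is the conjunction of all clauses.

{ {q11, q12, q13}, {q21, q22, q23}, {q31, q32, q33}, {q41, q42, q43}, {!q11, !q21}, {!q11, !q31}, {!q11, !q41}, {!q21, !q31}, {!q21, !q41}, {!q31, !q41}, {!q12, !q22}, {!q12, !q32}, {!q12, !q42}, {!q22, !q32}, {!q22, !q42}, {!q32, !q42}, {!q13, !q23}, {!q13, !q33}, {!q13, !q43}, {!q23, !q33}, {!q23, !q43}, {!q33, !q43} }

UNSATISFIABLE

Suppose q11 = false.
Suppose q12 = true.
The clause (!q22) is unit, so q22 = false.
The clause (!q32) is unit, so q32 = false.
The clause (!q42) is unit, so q42 = false.
Suppose q21 = true.
The clause (!q31) is unit, so q31 = false.
The clause (q33) is unit, so q33 = true.
The clause (!q41) is unit, so q41 = false.
The clause (q43) is unit, so q43 = true.
That conflicts with the unit clause (!q43).
That branch fails; take q21 = false instead.
The clause (q23) is unit, so q23 = true.
The clause (!q13) is unit, so q13 = false.
The clause (!q33) is unit, so q33 = false.
The clause (q31) is unit, so q31 = true.
The clause (!q41) is unit, so q41 = false.
The clause (q43) is unit, so q43 = true.
That conflicts with the unit clause (!q43).
Both values of q21 lead to a conflict.
That branch fails; take q12 = false instead.
The clause (q13) is unit, so q13 = true.
The clause (!q23) is unit, so q23 = false.
The clause (!q33) is unit, so q33 = false.
The clause (!q43) is unit, so q43 = false.
Suppose q21 = true.
The clause (!q31) is unit, so q31 = false.
The clause (q32) is unit, so q32 = true.
The clause (!q41) is unit, so q41 = false.
The clause (q42) is unit, so q42 = true.
That conflicts with the unit clause (!q42).
That branch fails; take q21 = false instead.
The clause (q22) is unit, so q22 = true.
The clause (!q32) is unit, so q32 = false.
The clause (q31) is unit, so q31 = true.
The clause (!q41) is unit, so q41 = false.
The clause (q42) is unit, so q42 = true.
That conflicts with the unit clause (!q42).
Both values of q21 lead to a conflict.
Both values of q12 lead to a conflict.
That branch fails; take q11 = true instead.
The clause (!q21) is unit, so q21 = false.
The clause (!q31) is unit, so q31 = false.
The clause (!q41) is unit, so q41 = false.
Suppose q22 = true.
The clause (!q12) is unit, so q12 = false.
The clause (!q32) is unit, so q32 = false.
The clause (q33) is unit, so q33 = true.
The clause (!q42) is unit, so q42 = false.
The clause (q43) is unit, so q43 = true.
That conflicts with the unit clause (!q43).
That branch fails; take q22 = false instead.
The clause (q23) is unit, so q23 = true.
The clause (!q13) is unit, so q13 = false.
The clause (!q33) is unit, so q33 = false.
The clause (q32) is unit, so q32 = true.
The clause (!q12) is unit, so q12 = false.
The clause (!q42) is unit, so q42 = false.
The clause (q43) is unit, so q43 = true.
That conflicts with the unit clause (!q43).
Both values of q22 lead to a conflict.
Both values of q11 lead to a conflict.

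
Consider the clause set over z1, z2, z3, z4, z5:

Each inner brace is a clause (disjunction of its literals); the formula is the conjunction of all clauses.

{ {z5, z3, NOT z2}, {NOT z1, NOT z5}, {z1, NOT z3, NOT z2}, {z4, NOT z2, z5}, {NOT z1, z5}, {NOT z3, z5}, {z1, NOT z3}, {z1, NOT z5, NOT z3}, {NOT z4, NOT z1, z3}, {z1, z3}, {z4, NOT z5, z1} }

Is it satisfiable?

Unsatisfiable

Suppose z1 = false.
From the singleton clause (NOT z3), z3 = false.
That conflicts with the unit clause (z3).
That branch fails; take z1 = true instead.
From the singleton clause (NOT z5), z5 = false.
That conflicts with the unit clause (z5).
Both values of z1 lead to a conflict.
No assignment satisfies every clause.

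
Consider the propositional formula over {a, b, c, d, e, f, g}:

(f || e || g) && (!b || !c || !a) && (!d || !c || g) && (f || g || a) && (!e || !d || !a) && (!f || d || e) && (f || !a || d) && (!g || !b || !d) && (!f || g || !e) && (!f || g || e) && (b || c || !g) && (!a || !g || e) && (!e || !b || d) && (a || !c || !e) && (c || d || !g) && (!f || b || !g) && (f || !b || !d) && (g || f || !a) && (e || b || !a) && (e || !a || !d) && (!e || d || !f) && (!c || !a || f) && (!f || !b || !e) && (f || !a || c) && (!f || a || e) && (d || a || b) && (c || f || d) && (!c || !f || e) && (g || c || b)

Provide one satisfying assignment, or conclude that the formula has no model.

a ↦ false; b ↦ true; c ↦ true; d ↦ false; e ↦ false; f ↦ false; g ↦ true

Case f = false:
Case e = false:
Unit clause (g) forces g = true.
Unit clause (!a) forces a = false.
Case b = true:
Unit clause (!d) forces d = false.
Unit clause (c) forces c = true.
All clauses are satisfied.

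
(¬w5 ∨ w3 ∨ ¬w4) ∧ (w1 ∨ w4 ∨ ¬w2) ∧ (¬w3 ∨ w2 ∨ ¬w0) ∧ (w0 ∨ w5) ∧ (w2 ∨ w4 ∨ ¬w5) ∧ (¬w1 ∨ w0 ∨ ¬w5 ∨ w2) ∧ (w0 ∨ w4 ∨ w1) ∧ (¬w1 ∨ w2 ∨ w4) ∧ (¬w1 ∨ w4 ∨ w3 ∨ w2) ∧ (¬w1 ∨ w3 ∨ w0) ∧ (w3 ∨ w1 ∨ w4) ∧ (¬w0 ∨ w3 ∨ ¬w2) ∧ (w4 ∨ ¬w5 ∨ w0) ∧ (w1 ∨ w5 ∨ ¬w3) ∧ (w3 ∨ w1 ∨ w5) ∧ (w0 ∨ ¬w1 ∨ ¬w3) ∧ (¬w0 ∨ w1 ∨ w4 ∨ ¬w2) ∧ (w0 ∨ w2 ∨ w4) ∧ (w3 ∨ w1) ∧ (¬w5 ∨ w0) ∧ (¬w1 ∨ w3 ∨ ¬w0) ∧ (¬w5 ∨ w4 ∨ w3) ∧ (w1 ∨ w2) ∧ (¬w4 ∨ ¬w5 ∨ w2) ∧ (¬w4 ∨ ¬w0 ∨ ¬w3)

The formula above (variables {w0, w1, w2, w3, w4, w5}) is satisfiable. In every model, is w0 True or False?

True

Suppose w0 = False.
Unit clause (w5) forces w5 = True.
That conflicts with the unit clause (¬w5).
So every satisfying assignment has w0 = True.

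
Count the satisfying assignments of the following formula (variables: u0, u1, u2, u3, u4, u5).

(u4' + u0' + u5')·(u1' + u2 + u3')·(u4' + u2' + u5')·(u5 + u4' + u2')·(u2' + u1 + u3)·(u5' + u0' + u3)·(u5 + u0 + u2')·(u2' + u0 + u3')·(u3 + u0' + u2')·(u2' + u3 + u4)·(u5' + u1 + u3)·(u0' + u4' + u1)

There are 2^6 = 64 truth assignments over (u0, u1, u2, u3, u4, u5).
Split on u4. With u4 = 1, the clauses containing u4 are satisfied and u4' drops from the rest; 6 of the 2^5 = 32 assignments to the other variables satisfy what remains.
With u4 = 0, by the same count on the reduced clause set, 13 assignments work.
(One model: u0=F, u1=F, u2=F, u3=F, u4=F, u5=F.)
Total: 6 + 13 = 19.

19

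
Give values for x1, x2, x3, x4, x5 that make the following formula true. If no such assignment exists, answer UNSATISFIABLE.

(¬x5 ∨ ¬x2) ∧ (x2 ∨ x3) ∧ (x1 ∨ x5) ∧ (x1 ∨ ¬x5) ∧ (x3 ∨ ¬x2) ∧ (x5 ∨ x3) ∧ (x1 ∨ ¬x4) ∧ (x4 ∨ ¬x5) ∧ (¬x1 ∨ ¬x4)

Branch on x5: set x5 = False.
The clause (x1) is unit, so x1 = True.
The clause (x3) is unit, so x3 = True.
The clause (¬x4) is unit, so x4 = False.
All clauses hold; x2 can take either value.

x1 ↦ True; x2 ↦ False; x3 ↦ True; x4 ↦ False; x5 ↦ False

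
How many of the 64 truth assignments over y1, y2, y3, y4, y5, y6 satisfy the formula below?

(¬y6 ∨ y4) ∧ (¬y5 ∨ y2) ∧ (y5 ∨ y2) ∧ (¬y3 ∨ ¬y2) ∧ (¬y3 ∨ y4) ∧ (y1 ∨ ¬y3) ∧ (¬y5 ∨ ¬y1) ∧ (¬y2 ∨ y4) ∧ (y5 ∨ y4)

6

There are 2^6 = 64 truth assignments over (y1, y2, y3, y4, y5, y6).
Split on y3. With y3 = True, the clauses containing y3 are satisfied and ¬y3 drops from the rest; 0 of the 2^5 = 32 assignments to the other variables satisfy what remains.
With y3 = False, by the same count on the reduced clause set, 6 assignments work.
(One model: y1=F, y2=T, y3=F, y4=T, y5=F, y6=F.)
Total: 0 + 6 = 6.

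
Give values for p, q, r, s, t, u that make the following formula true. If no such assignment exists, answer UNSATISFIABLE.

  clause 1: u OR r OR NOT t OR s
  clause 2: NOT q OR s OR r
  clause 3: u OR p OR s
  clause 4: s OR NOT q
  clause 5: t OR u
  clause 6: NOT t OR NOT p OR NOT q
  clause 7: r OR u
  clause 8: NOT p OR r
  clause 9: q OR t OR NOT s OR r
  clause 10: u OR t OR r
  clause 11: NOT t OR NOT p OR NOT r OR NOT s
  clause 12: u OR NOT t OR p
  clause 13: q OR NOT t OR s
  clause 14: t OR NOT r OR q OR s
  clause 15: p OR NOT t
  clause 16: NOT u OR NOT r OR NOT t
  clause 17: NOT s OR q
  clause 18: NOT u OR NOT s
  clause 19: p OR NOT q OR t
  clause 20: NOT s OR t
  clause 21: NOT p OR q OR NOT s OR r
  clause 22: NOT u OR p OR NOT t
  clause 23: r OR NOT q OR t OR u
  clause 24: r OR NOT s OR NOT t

Case s = false:
(NOT q) alone gives q = false.
(NOT t) alone gives t = false.
(u) alone gives u = true.
(NOT r) alone gives r = false.
(NOT p) alone gives p = false.
All clauses are satisfied.

p ↦ false; q ↦ false; r ↦ false; s ↦ false; t ↦ false; u ↦ true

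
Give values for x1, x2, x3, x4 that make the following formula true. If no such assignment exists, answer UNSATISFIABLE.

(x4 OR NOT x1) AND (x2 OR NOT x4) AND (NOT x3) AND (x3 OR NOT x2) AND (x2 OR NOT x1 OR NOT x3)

x1: false; x2: false; x3: false; x4: false

Unit clause (NOT x3) forces x3 = false.
Unit clause (NOT x2) forces x2 = false.
Unit clause (NOT x4) forces x4 = false.
Unit clause (NOT x1) forces x1 = false.
All clauses are satisfied.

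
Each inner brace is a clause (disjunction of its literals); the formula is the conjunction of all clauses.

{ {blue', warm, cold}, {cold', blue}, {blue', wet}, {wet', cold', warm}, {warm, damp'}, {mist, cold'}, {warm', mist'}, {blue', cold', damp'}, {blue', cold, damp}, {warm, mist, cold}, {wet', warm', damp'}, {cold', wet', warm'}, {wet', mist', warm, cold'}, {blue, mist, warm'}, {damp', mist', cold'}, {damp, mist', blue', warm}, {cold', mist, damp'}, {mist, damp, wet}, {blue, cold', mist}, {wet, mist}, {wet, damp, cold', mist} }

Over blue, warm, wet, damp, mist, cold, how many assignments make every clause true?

2

There are 2^6 = 64 truth assignments over (blue, warm, wet, damp, mist, cold).
Split on damp. With damp = 1, the clauses containing damp are satisfied and damp' drops from the rest; 0 of the 2^5 = 32 assignments to the other variables satisfy what remains.
With damp = 0, by the same count on the reduced clause set, 2 assignments work.
Total: 0 + 2 = 2.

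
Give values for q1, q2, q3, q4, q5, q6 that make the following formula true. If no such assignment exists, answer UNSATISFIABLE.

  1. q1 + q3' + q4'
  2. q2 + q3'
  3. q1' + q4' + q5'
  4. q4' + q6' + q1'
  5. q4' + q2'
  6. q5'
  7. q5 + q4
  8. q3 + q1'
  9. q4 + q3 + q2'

q1 ↦ 0, q2 ↦ 0, q3 ↦ 0, q4 ↦ 1, q5 ↦ 0, q6 ↦ 1

The clause (q5') is unit, so q5 = 0.
The clause (q4) is unit, so q4 = 1.
The clause (q2') is unit, so q2 = 0.
The clause (q3') is unit, so q3 = 0.
The clause (q1') is unit, so q1 = 0.
Every clause is now satisfied; q6 is unconstrained.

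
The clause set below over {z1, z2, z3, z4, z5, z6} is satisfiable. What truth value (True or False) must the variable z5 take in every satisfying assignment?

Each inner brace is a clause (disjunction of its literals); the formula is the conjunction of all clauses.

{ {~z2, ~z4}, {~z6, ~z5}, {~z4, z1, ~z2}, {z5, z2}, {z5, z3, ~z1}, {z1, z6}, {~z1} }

Suppose z5 = 1.
Unit clause (~z6) forces z6 = 0.
Unit clause (z1) forces z1 = 1.
That conflicts with the unit clause (~z1).
So every satisfying assignment has z5 = False.

False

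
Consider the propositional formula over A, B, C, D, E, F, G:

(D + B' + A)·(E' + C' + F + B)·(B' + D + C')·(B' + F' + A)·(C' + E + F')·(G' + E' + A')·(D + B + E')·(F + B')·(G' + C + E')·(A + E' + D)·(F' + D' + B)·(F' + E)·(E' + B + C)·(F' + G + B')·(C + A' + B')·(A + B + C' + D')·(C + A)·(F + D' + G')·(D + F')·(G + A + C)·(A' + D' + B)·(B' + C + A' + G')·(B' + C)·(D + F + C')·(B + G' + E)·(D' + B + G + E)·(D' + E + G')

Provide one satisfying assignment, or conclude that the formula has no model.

Try F = 0.
The clause (B') is unit, so B = 0.
Try E = 0.
The clause (G') is unit, so G = 0.
The clause (D') is unit, so D = 0.
The clause (C') is unit, so C = 0.
The clause (A) is unit, so A = 1.
Every clause now holds.

A=1, B=0, C=0, D=0, E=0, F=0, G=0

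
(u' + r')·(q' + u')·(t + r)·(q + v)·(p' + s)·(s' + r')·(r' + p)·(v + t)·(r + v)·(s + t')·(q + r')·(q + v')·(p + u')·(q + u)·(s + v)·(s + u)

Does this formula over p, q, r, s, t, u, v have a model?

Satisfiable

Suppose u = 0.
The clause (q) is unit, so q = 1.
The clause (s) is unit, so s = 1.
The clause (r') is unit, so r = 0.
The clause (t) is unit, so t = 1.
The clause (v) is unit, so v = 1.
No clause remains; p is free.
A satisfying assignment: p=0,  q=1,  r=0,  s=1,  t=1,  u=0,  v=1.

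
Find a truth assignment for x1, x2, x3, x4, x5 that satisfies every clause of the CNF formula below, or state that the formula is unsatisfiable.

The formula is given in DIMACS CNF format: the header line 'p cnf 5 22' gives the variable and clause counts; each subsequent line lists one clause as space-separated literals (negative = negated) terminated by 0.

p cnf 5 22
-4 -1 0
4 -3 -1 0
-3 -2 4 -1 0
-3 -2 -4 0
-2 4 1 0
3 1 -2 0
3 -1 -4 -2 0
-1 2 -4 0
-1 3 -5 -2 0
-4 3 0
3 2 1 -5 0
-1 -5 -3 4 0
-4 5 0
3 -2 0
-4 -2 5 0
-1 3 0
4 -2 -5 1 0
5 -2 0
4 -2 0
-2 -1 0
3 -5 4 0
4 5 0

x1=False, x2=False, x3=True, x4=True, x5=True

Try x4 = True.
The clause (¬x1) is unit, so x1 = False.
The clause (x3) is unit, so x3 = True.
The clause (¬x2) is unit, so x2 = False.
The clause (x5) is unit, so x5 = True.
All clauses are satisfied.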